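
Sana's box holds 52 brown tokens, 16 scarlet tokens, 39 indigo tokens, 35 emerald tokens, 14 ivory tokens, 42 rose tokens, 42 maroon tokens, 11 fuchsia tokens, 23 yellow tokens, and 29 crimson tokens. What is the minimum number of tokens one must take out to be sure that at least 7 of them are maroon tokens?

268

In the worst case for collecting maroon tokens, every non-maroon token comes out first.
There are 52 + 16 + 39 + 35 + 14 + 42 + 11 + 23 + 29 = 261 non-maroon tokens altogether.
After those, each further token must be maroon, so 261 + 7 = 268 draws guarantee 7 maroon tokens.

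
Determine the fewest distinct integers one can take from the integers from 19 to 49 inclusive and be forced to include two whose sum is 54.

24

A set avoiding the sum 54 can contain at most one of each pair {x, 54−x}, plus the 15 elements whose complement lies outside the range or equal to its own complement.
The integers 27, …, 49 (23 of them) are such a set: any two sum to at least 27+28 = 55 > 54.
By the pigeonhole principle, any 24th integer completes one of the 8 pairs, so 24 choices force a sum of 54.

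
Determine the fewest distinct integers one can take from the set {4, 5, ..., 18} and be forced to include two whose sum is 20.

10

Group the elements by complementary pair {x, 20−x}: {4,16}, {5,15}, {6,14}, …, giving 6 two-element pairs, the single value 10 (it cannot pair with itself since the integers are distinct), and 2 integers whose partner 20−x falls outside [4,18].
Treating each of those 9 groups as a pigeonhole, one can pick one integer per group — 9 integers — with no two summing to 20.
The 10th integer lands in an occupied pair, forcing a sum of 20.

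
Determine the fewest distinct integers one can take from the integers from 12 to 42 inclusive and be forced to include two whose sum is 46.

A set avoiding the sum 46 can contain at most one of each pair {x, 46−x}, plus the 9 elements whose complement lies outside the range or equal to its own complement.
The integers 23, …, 42 (20 of them) are such a set: any two sum to at least 23+24 = 47 > 46.
By the pigeonhole principle, any 21st integer completes one of the 11 pairs, so 21 choices force a sum of 46.

21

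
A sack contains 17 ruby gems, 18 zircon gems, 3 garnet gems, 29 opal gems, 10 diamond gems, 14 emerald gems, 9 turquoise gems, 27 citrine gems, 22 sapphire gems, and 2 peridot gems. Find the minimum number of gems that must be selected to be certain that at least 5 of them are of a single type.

Pigeonhole: put each drawn gem into a box by type. The largest draw with every box below 5 takes min(count, 4) from each type; types with fewer than 4 contribute all they have.
Σ min(cᵢ, 4) = 4 + 4 + 3 + 4 + 4 + 4 + 4 + 4 + 4 + 2 = 37.
Draw number 37 + 1 = 38 must push one box to 5.

38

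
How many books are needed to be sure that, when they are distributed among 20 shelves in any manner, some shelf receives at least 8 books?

141

With 140 books one could put exactly 7 in each of the 20 shelves, and no shelf would reach 8.
By the pigeonhole principle, one more book must land in a shelf that already has 7, giving it 8.
So 20 × 7 + 1 = 141 books are required.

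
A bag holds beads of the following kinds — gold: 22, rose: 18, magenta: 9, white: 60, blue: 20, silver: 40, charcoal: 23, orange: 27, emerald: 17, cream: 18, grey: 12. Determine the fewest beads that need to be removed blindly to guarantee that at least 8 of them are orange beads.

In the worst case for collecting orange beads, every non-orange bead comes out first.
There are 22 + 18 + 9 + 60 + 20 + 40 + 23 + 17 + 18 + 12 = 239 non-orange beads altogether.
After those, each further bead must be orange, so 239 + 8 = 247 draws guarantee 8 orange beads.

247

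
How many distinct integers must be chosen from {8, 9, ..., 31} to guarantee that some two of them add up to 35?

Group the elements by complementary pair {x, 35−x}: {8,27}, {9,26}, {10,25}, …, giving 10 two-element pairs and 4 integers whose partner 35−x falls outside [8,31].
By the pigeonhole principle, treating each of those 14 groups as a pigeonhole, one can pick one integer per group — 14 integers — with no two summing to 35.
The 15th integer lands in an occupied pair, forcing a sum of 35.

15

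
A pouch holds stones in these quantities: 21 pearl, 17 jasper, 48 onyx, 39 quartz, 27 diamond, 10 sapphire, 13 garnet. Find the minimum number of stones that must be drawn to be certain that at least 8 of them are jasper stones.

166

In the worst case for collecting jasper stones, every non-jasper stone comes out first.
There are 21 + 48 + 39 + 27 + 10 + 13 = 158 non-jasper stones altogether.
After those, each further stone must be jasper, so 158 + 8 = 166 draws guarantee 8 jasper stones.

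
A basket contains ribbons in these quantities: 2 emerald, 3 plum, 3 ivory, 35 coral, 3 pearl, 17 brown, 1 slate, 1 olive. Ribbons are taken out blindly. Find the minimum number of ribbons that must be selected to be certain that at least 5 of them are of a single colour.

The 8 colours are the holes; the ribbons drawn are the pigeons.
To avoid 5 of any one colour, the worst case takes at most 4 of each colour, or every ribbon of a colour that has fewer than 4.
That gives 2 + 3 + 3 + 4 + 3 + 4 + 1 + 1 = 21 ribbons with no colour reaching 5.
The next ribbon forces some colour to 5, so 21 + 1 = 22.

22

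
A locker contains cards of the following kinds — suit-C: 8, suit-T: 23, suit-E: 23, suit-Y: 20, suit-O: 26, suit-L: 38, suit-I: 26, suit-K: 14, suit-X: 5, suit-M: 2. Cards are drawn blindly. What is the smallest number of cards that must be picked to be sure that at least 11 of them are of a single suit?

The 10 suits are the holes; the cards drawn are the pigeons.
To avoid 11 of any one suit, the worst case takes at most 10 of each suit, or every card of a suit that has fewer than 10.
That gives 8 + 10 + 10 + 10 + 10 + 10 + 10 + 10 + 5 + 2 = 85 cards with no suit reaching 11.
The next card forces some suit to 11, so 85 + 1 = 86.

86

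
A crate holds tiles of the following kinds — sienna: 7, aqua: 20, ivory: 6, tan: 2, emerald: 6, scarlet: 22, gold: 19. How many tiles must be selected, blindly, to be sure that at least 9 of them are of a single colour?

46

Pigeonhole: put each drawn tile into a box by colour. The largest draw with every box below 9 takes min(count, 8) from each colour; colours with fewer than 8 contribute all they have.
Σ min(cᵢ, 8) = 7 + 8 + 6 + 2 + 6 + 8 + 8 = 45.
Draw number 45 + 1 = 46 must push one box to 9.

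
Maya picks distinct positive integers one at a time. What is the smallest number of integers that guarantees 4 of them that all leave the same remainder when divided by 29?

88

Pigeonhole: the 29 residue classes mod 29 are the pigeonholes.
With 87 integers one could put 3 in each residue class and have no class reach 4.
The 88th integer pushes some class to 4, so 29·3 + 1 = 88.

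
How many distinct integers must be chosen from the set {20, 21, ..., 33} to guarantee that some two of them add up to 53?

8

Group the elements by complementary pair {x, 53−x}: {20,33}, {21,32}, {22,31}, …, giving 7 two-element pairs.
Treating each of those 7 groups as a pigeonhole, one can pick one integer per group — 7 integers — with no two summing to 53.
The 8th integer lands in an occupied pair, forcing a sum of 53.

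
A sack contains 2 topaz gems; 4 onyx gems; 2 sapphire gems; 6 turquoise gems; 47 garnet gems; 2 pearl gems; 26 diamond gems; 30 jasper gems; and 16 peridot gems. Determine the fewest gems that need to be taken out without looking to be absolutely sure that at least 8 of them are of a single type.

45

The 9 types are the holes; the gems drawn are the pigeons.
To avoid 8 of any one type, the worst case takes at most 7 of each type, or every gem of a type that has fewer than 7.
That gives 2 + 4 + 2 + 6 + 7 + 2 + 7 + 7 + 7 = 44 gems with no type reaching 8.
The next gem forces some type to 8, so 44 + 1 = 45.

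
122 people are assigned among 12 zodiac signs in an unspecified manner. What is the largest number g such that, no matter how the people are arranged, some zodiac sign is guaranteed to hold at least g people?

11

The 12 zodiac signs are the holes and the 122 people are the pigeons.
If every zodiac sign held at most 10 people, the total would be at most 12 × 10 = 120, which is less than 122.
So some zodiac sign holds at least ⌈122/12⌉ = 11 people.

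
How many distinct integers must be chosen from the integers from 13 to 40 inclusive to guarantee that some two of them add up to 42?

21

A set avoiding the sum 42 can contain at most one of each pair {x, 42−x}, plus the 12 elements whose complement lies outside the range or equal to its own complement.
The integers 21, …, 40 (20 of them) are such a set: any two sum to at least 21+22 = 43 > 42.
Any 21st integer completes one of the 8 pairs, so 21 choices force a sum of 42.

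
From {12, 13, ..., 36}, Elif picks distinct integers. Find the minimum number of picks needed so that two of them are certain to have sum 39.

18

A set avoiding the sum 39 can contain at most one of each pair {x, 39−x}, plus the 9 elements whose complement lies outside the range.
The integers 20, …, 36 (17 of them) are such a set: any two sum to at least 20+21 = 41 > 39.
By the pigeonhole principle, any 18th integer completes one of the 8 pairs, so 18 choices force a sum of 39.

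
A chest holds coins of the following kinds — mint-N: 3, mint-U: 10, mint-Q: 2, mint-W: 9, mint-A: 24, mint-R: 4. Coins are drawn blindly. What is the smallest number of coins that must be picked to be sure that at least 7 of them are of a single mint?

By pigeonhole, the 6 mints are the holes; the coins drawn are the pigeons.
To avoid 7 of any one mint, the worst case takes at most 6 of each mint, or every coin of a mint that has fewer than 6.
That gives 3 + 6 + 2 + 6 + 6 + 4 = 27 coins with no mint reaching 7.
The next coin forces some mint to 7, so 27 + 1 = 28.

28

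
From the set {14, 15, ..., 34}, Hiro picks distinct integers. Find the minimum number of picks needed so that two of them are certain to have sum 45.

Two chosen integers sum to 45 exactly when both halves of some pair {x, 45−x} with 14 ≤ x ≤ 45−x ≤ 31 are chosen — 9 such pairs.
The remaining 3 elements (those with no distinct partner in range) can never complete a 45-sum, so the worst case takes all of them and one from each pair: 3 + 9 = 12.
The 13th integer has to be the second member of some pair, so 12 + 1 = 13.

13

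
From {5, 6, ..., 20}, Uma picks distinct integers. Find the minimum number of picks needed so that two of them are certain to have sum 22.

11

A set avoiding the sum 22 can contain at most one of each pair {x, 22−x}, plus the 4 elements whose complement lies outside the range or equal to its own complement.
The integers 11, …, 20 (10 of them) are such a set: any two sum to at least 11+12 = 23 > 22.
By the pigeonhole principle, any 11th integer completes one of the 6 pairs, so 11 choices force a sum of 22.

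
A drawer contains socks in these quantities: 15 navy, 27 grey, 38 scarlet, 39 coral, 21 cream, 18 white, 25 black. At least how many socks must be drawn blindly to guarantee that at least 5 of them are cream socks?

In the worst case for collecting cream socks, every non-cream sock comes out first.
There are 15 + 27 + 38 + 39 + 18 + 25 = 162 non-cream socks altogether.
After those, each further sock must be cream, so 162 + 5 = 167 draws guarantee 5 cream socks.

167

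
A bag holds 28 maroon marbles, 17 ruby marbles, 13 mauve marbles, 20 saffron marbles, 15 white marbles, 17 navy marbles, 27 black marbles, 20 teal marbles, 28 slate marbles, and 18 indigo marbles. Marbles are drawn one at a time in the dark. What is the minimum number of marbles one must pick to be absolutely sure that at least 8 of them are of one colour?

71

By pigeonhole, the 10 colours are the holes; the marbles drawn are the pigeons.
To avoid 8 of any one colour, the worst case takes at most 7 of each colour.
That gives 7 + 7 + 7 + 7 + 7 + 7 + 7 + 7 + 7 + 7 = 70 marbles with no colour reaching 8.
The next marble forces some colour to 8, so 70 + 1 = 71.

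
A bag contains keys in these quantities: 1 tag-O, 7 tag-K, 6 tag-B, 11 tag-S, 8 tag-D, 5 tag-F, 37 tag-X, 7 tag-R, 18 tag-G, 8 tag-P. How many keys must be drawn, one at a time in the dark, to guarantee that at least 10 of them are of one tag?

An adversary could hand out at most 9 keys per tag (7 tags run out sooner): 1 + 7 + 6 + 9 + 8 + 5 + 9 + 7 + 9 + 8 = 69 keys and still no tag has 10.
By pigeonhole, one more key lands in a tag already at 9, so 70 draws are enough and 69 are not.

70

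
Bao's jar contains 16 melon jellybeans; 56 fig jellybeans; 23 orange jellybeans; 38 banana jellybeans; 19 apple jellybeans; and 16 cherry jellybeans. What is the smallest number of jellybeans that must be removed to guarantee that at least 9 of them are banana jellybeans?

In the worst case for collecting banana jellybeans, every non-banana jellybean comes out first.
There are 16 + 56 + 23 + 19 + 16 = 130 non-banana jellybeans altogether.
After those, each further jellybean must be banana, so 130 + 9 = 139 draws guarantee 9 banana jellybeans.

139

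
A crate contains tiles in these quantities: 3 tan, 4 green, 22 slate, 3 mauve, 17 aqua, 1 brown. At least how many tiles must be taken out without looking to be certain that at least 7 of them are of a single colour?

24

By pigeonhole, put each drawn tile into a box by colour. The largest draw with every box below 7 takes min(count, 6) from each colour; colours with fewer than 6 contribute all they have.
Σ min(cᵢ, 6) = 3 + 4 + 6 + 3 + 6 + 1 = 23.
Draw number 23 + 1 = 24 must push one box to 7.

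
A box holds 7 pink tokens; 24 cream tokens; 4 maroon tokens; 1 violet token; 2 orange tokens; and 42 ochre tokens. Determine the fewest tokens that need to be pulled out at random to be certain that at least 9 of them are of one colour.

31

By pigeonhole, the 6 colours are the holes; the tokens drawn are the pigeons.
To avoid 9 of any one colour, the worst case takes at most 8 of each colour, or every token of a colour that has fewer than 8.
That gives 7 + 8 + 4 + 1 + 2 + 8 = 30 tokens with no colour reaching 9.
The next token forces some colour to 9, so 30 + 1 = 31.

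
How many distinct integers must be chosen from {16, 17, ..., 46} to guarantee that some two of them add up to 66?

Two chosen integers sum to 66 exactly when both halves of some pair {x, 66−x} with 20 ≤ x ≤ 66−x ≤ 46 are chosen — 13 such pairs.
The remaining 5 elements (those with no distinct partner in range) can never complete a 66-sum, so the worst case takes all of them and one from each pair: 5 + 13 = 18.
By the pigeonhole principle, the 19th integer has to be the second member of some pair, so 18 + 1 = 19.

19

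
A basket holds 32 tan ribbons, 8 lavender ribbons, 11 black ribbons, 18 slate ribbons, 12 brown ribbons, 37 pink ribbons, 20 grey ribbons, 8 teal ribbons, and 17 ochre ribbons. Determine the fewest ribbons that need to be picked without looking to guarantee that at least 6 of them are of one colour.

Put each drawn ribbon into a box by colour. The largest draw with every box below 6 takes min(count, 5) from each colour.
Σ min(cᵢ, 5) = 5 + 5 + 5 + 5 + 5 + 5 + 5 + 5 + 5 = 45.
Draw number 45 + 1 = 46 must push one box to 6.

46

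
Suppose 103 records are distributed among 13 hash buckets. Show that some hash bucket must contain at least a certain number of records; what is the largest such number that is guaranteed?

8

By the pigeonhole principle, the 13 hash buckets are the holes and the 103 records are the pigeons.
If every hash bucket held at most 7 records, the total would be at most 13 × 7 = 91, which is less than 103.
So some hash bucket holds at least ⌈103/13⌉ = 8 records.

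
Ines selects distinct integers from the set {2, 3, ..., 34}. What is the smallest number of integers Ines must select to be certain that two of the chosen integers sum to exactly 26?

23

Two chosen integers sum to 26 exactly when both halves of some pair {x, 26−x} with 2 ≤ x ≤ 26−x ≤ 24 are chosen — 11 such pairs.
The remaining 11 elements (those with no distinct partner in range) can never complete a 26-sum, so the worst case takes all of them and one from each pair: 11 + 11 = 22.
The 23rd integer has to be the second member of some pair, so 22 + 1 = 23.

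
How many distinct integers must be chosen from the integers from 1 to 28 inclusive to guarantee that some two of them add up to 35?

18

Group the elements by complementary pair {x, 35−x}: {7,28}, {8,27}, {9,26}, …, giving 11 two-element pairs and 6 integers whose partner 35−x falls outside [1,28].
Treating each of those 17 groups as a pigeonhole, one can pick one integer per group — 17 integers — with no two summing to 35.
The 18th integer lands in an occupied pair, forcing a sum of 35.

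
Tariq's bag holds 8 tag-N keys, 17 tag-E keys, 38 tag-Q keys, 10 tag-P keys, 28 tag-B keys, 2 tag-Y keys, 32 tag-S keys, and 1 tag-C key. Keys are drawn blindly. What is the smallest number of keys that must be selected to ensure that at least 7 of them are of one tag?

40

By the pigeonhole principle, put each drawn key into a box by tag. The largest draw with every box below 7 takes min(count, 6) from each tag; tags with fewer than 6 contribute all they have.
Σ min(cᵢ, 6) = 6 + 6 + 6 + 6 + 6 + 2 + 6 + 1 = 39.
Draw number 39 + 1 = 40 must push one box to 7.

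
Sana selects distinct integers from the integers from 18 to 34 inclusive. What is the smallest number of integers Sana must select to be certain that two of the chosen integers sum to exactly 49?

11

Two chosen integers sum to 49 exactly when both halves of some pair {x, 49−x} with 18 ≤ x ≤ 49−x ≤ 31 are chosen — 7 such pairs.
The remaining 3 elements (those with no distinct partner in range) can never complete a 49-sum, so the worst case takes all of them and one from each pair: 3 + 7 = 10.
By pigeonhole, the 11th integer has to be the second member of some pair, so 10 + 1 = 11.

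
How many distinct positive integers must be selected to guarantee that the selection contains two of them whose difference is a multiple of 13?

Integers whose pairwise differences are multiples of 13 are exactly those sharing a remainder mod 13. The 13 residue classes mod 13 are the pigeonholes.
With 13 integers one could put 1 in each residue class and have no class reach 2.
The 14th integer pushes some class to 2, so 13·1 + 1 = 14.

14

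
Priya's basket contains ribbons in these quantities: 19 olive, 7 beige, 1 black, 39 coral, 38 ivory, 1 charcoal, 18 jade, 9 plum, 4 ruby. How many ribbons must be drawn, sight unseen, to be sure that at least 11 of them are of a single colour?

63

By the pigeonhole principle, the 9 colours are the holes; the ribbons drawn are the pigeons.
To avoid 11 of any one colour, the worst case takes at most 10 of each colour, or every ribbon of a colour that has fewer than 10.
That gives 10 + 7 + 1 + 10 + 10 + 1 + 10 + 9 + 4 = 62 ribbons with no colour reaching 11.
The next ribbon forces some colour to 11, so 62 + 1 = 63.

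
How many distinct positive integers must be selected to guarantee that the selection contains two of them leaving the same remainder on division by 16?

By the pigeonhole principle, the 16 residue classes mod 16 are the pigeonholes.
With 16 integers one could put 1 in each residue class and have no class reach 2.
The 17th integer pushes some class to 2, so 16·1 + 1 = 17.

17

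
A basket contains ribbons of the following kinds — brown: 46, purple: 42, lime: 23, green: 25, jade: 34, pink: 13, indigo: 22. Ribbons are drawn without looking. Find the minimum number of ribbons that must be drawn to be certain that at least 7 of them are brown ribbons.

166

In the worst case for collecting brown ribbons, every non-brown ribbon comes out first.
There are 42 + 23 + 25 + 34 + 13 + 22 = 159 non-brown ribbons altogether.
After those, each further ribbon must be brown, so 159 + 7 = 166 draws guarantee 7 brown ribbons.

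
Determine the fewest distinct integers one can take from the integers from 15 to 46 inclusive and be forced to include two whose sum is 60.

A set avoiding the sum 60 can contain at most one of each pair {x, 60−x}, plus the 2 elements whose complement lies outside the range or equal to its own complement.
The integers 30, …, 46 (17 of them) are such a set: any two sum to at least 30+31 = 61 > 60.
By the pigeonhole principle, any 18th integer completes one of the 15 pairs, so 18 choices force a sum of 60.

18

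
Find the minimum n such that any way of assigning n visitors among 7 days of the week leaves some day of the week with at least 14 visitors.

92

With 91 visitors one could put exactly 13 in each of the 7 days of the week, and no day of the week would reach 14.
By pigeonhole, one more visitor must land in a day of the week that already has 13, giving it 14.
So 7 × 13 + 1 = 92 visitors are required.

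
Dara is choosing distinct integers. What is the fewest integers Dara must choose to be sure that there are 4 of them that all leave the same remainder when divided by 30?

The 30 residue classes mod 30 are the pigeonholes.
With 90 integers one could put 3 in each residue class and have no class reach 4.
The 91st integer pushes some class to 4, so 30·3 + 1 = 91.

91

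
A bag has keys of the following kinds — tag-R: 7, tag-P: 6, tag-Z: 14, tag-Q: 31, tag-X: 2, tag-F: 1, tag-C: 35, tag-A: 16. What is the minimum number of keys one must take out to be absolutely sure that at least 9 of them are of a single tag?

49

An adversary could hand out at most 8 keys per tag (4 tags run out sooner): 7 + 6 + 8 + 8 + 2 + 1 + 8 + 8 = 48 keys and still no tag has 9.
One more key lands in a tag already at 8, so 49 draws are enough and 48 are not.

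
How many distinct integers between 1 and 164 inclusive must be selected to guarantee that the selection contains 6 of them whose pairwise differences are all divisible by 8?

Integers whose pairwise differences are multiples of 8 are exactly those sharing a remainder mod 8. By the pigeonhole principle, the 8 residue classes mod 8 are the pigeonholes.
With 40 integers one could put 5 in each residue class and have no class reach 6.
The 41st integer pushes some class to 6, so 8·5 + 1 = 41.

41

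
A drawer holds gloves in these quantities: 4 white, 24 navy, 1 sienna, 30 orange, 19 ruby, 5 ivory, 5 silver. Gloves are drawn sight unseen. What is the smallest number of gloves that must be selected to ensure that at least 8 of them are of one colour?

By the pigeonhole principle, put each drawn glove into a box by colour. The largest draw with every box below 8 takes min(count, 7) from each colour; colours with fewer than 7 contribute all they have.
Σ min(cᵢ, 7) = 4 + 7 + 1 + 7 + 7 + 5 + 5 = 36.
Draw number 36 + 1 = 37 must push one box to 8.

37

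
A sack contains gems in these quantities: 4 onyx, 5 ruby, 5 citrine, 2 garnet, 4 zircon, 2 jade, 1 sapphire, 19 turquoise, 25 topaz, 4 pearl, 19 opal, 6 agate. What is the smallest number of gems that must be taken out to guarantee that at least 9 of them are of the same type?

58

Put each drawn gem into a box by type. The largest draw with every box below 9 takes min(count, 8) from each type; types with fewer than 8 contribute all they have.
Σ min(cᵢ, 8) = 4 + 5 + 5 + 2 + 4 + 2 + 1 + 8 + 8 + 4 + 8 + 6 = 57.
Draw number 57 + 1 = 58 must push one box to 9.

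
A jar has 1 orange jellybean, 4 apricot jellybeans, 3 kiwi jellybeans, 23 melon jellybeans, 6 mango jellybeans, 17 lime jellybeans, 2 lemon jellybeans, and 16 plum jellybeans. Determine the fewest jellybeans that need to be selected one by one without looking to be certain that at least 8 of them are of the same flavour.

38

The 8 flavours are the holes; the jellybeans drawn are the pigeons.
To avoid 8 of any one flavour, the worst case takes at most 7 of each flavour, or every jellybean of a flavour that has fewer than 7.
That gives 1 + 4 + 3 + 7 + 6 + 7 + 2 + 7 = 37 jellybeans with no flavour reaching 8.
The next jellybean forces some flavour to 8, so 37 + 1 = 38.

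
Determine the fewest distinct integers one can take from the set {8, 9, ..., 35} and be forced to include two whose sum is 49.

18

Two chosen integers sum to 49 exactly when both halves of some pair {x, 49−x} with 14 ≤ x ≤ 49−x ≤ 35 are chosen — 11 such pairs.
The remaining 6 elements (those with no distinct partner in range) can never complete a 49-sum, so the worst case takes all of them and one from each pair: 6 + 11 = 17.
The 18th integer has to be the second member of some pair, so 17 + 1 = 18.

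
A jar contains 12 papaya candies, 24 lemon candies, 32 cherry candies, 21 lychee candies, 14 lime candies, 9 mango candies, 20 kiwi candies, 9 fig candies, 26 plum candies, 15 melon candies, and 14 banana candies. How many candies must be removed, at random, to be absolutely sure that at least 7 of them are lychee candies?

182

In the worst case for collecting lychee candies, every non-lychee candy comes out first.
There are 12 + 24 + 32 + 14 + 9 + 20 + 9 + 26 + 15 + 14 = 175 non-lychee candies altogether.
After those, each further candy must be lychee, so 175 + 7 = 182 draws guarantee 7 lychee candies.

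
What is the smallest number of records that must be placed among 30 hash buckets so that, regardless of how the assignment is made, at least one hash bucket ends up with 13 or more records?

With 360 records one could put exactly 12 in each of the 30 hash buckets, and no hash bucket would reach 13.
By the pigeonhole principle, one more record must land in a hash bucket that already has 12, giving it 13.
So 30 × 12 + 1 = 361 records are required.

361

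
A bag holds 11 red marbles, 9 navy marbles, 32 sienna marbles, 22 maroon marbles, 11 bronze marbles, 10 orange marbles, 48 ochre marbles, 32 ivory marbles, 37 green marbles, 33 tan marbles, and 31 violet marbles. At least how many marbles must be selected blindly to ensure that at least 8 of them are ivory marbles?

In the worst case for collecting ivory marbles, every non-ivory marble comes out first.
There are 11 + 9 + 32 + 22 + 11 + 10 + 48 + 37 + 33 + 31 = 244 non-ivory marbles altogether.
After those, each further marble must be ivory, so 244 + 8 = 252 draws guarantee 8 ivory marbles.

252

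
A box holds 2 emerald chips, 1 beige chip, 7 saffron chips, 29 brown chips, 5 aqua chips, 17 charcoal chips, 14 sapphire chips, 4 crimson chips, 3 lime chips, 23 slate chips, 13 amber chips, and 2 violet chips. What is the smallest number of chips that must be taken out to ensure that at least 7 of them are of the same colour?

An adversary could hand out at most 6 chips per colour (6 colours run out sooner): 2 + 1 + 6 + 6 + 5 + 6 + 6 + 4 + 3 + 6 + 6 + 2 = 53 chips and still no colour has 7.
One more chip lands in a colour already at 6, so 54 draws are enough and 53 are not.

54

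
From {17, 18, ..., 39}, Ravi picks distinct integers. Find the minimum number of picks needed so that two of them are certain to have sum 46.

Group the elements by complementary pair {x, 46−x}: {17,29}, {18,28}, {19,27}, …, giving 6 two-element pairs, the single value 23 (it cannot pair with itself since the integers are distinct), and 10 integers whose partner 46−x falls outside [17,39].
By the pigeonhole principle, treating each of those 17 groups as a pigeonhole, one can pick one integer per group — 17 integers — with no two summing to 46.
The 18th integer lands in an occupied pair, forcing a sum of 46.

18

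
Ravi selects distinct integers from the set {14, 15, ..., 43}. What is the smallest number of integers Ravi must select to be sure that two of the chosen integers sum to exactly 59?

17

Two chosen integers sum to 59 exactly when both halves of some pair {x, 59−x} with 16 ≤ x ≤ 59−x ≤ 43 are chosen — 14 such pairs.
The remaining 2 elements (those with no distinct partner in range) can never complete a 59-sum, so the worst case takes all of them and one from each pair: 2 + 14 = 16.
Pigeonhole: the 17th integer has to be the second member of some pair, so 16 + 1 = 17.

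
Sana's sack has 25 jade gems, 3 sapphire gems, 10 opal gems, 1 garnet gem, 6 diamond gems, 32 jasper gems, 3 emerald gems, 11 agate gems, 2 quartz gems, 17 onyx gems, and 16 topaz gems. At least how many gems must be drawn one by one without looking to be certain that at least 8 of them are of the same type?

58

Pigeonhole: the 11 types are the holes; the gems drawn are the pigeons.
To avoid 8 of any one type, the worst case takes at most 7 of each type, or every gem of a type that has fewer than 7.
That gives 7 + 3 + 7 + 1 + 6 + 7 + 3 + 7 + 2 + 7 + 7 = 57 gems with no type reaching 8.
The next gem forces some type to 8, so 57 + 1 = 58.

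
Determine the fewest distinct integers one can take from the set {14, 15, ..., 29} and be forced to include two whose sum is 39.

Two chosen integers sum to 39 exactly when both halves of some pair {x, 39−x} with 14 ≤ x ≤ 39−x ≤ 25 are chosen — 6 such pairs.
The remaining 4 elements (those with no distinct partner in range) can never complete a 39-sum, so the worst case takes all of them and one from each pair: 4 + 6 = 10.
By pigeonhole, the 11th integer has to be the second member of some pair, so 10 + 1 = 11.

11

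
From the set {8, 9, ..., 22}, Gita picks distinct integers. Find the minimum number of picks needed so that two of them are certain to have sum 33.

10

Two chosen integers sum to 33 exactly when both halves of some pair {x, 33−x} with 11 ≤ x ≤ 33−x ≤ 22 are chosen — 6 such pairs.
The remaining 3 elements (those with no distinct partner in range) can never complete a 33-sum, so the worst case takes all of them and one from each pair: 3 + 6 = 9.
The 10th integer has to be the second member of some pair, so 9 + 1 = 10.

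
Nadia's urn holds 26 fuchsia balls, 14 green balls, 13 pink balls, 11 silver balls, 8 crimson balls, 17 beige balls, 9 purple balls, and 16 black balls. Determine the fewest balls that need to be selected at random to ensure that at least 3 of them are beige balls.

100

In the worst case for collecting beige balls, every non-beige ball comes out first.
There are 26 + 14 + 13 + 11 + 8 + 9 + 16 = 97 non-beige balls altogether.
After those, each further ball must be beige, so 97 + 3 = 100 draws guarantee 3 beige balls.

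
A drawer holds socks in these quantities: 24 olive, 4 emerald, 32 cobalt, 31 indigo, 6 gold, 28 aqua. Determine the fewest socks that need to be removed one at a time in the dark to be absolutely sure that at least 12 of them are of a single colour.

Pigeonhole: put each drawn sock into a box by colour. The largest draw with every box below 12 takes min(count, 11) from each colour; colours with fewer than 11 contribute all they have.
Σ min(cᵢ, 11) = 11 + 4 + 11 + 11 + 6 + 11 = 54.
Draw number 54 + 1 = 55 must push one box to 12.

55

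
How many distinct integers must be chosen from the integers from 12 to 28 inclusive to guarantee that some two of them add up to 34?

Two chosen integers sum to 34 exactly when both halves of some pair {x, 34−x} with 12 ≤ x ≤ 34−x ≤ 22 are chosen — 5 such pairs.
The remaining 7 elements (those with no distinct partner in range) can never complete a 34-sum, so the worst case takes all of them and one from each pair: 7 + 5 = 12.
By the pigeonhole principle, the 13th integer has to be the second member of some pair, so 12 + 1 = 13.

13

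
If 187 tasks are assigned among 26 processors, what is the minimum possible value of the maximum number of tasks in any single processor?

Pigeonhole: the 26 processors are the holes and the 187 tasks are the pigeons.
If every processor held at most 7 tasks, the total would be at most 26 × 7 = 182, which is less than 187.
So some processor holds at least ⌈187/26⌉ = 8 tasks.

8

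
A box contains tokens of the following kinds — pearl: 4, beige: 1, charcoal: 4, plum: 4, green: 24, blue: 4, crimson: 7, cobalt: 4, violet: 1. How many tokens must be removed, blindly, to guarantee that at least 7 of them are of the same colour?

35

By the pigeonhole principle, put each drawn token into a box by colour. The largest draw with every box below 7 takes min(count, 6) from each colour; colours with fewer than 6 contribute all they have.
Σ min(cᵢ, 6) = 4 + 1 + 4 + 4 + 6 + 4 + 6 + 4 + 1 = 34.
Draw number 34 + 1 = 35 must push one box to 7.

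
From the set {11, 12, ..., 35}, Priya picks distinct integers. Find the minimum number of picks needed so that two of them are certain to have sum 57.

19

A set avoiding the sum 57 can contain at most one of each pair {x, 57−x}, plus the 11 elements whose complement lies outside the range.
The integers 11, …, 28 (18 of them) are such a set: any two sum to at least 11+12 = 23 and at most 27+28 = 55 < 57.
Pigeonhole: any 19th integer completes one of the 7 pairs, so 19 choices force a sum of 57.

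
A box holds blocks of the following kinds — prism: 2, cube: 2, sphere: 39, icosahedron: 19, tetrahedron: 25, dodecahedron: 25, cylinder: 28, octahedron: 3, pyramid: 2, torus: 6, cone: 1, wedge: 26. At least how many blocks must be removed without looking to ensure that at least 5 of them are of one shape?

39

Pigeonhole: the 12 shapes are the holes; the blocks drawn are the pigeons.
To avoid 5 of any one shape, the worst case takes at most 4 of each shape, or every block of a shape that has fewer than 4.
That gives 2 + 2 + 4 + 4 + 4 + 4 + 4 + 3 + 2 + 4 + 1 + 4 = 38 blocks with no shape reaching 5.
The next block forces some shape to 5, so 38 + 1 = 39.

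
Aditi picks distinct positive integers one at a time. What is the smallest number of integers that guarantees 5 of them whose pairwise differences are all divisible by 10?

41

Integers whose pairwise differences are multiples of 10 are exactly those sharing a remainder mod 10. The 10 residue classes mod 10 are the pigeonholes.
With 40 integers one could put 4 in each residue class and have no class reach 5.
The 41st integer pushes some class to 5, so 10·4 + 1 = 41.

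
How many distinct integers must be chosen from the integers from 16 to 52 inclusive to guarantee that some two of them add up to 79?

25

Group the elements by complementary pair {x, 79−x}: {27,52}, {28,51}, {29,50}, …, giving 13 two-element pairs and 11 integers whose partner 79−x falls outside [16,52].
Treating each of those 24 groups as a pigeonhole, one can pick one integer per group — 24 integers — with no two summing to 79.
The 25th integer lands in an occupied pair, forcing a sum of 79.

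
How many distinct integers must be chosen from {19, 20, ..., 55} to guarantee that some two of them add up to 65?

Two chosen integers sum to 65 exactly when both halves of some pair {x, 65−x} with 19 ≤ x ≤ 65−x ≤ 46 are chosen — 14 such pairs.
The remaining 9 elements (those with no distinct partner in range) can never complete a 65-sum, so the worst case takes all of them and one from each pair: 9 + 14 = 23.
The 24th integer has to be the second member of some pair, so 23 + 1 = 24.

24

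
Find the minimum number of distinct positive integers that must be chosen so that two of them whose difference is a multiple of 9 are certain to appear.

10

Integers whose pairwise differences are multiples of 9 are exactly those sharing a remainder mod 9. Pigeonhole: the 9 residue classes mod 9 are the pigeonholes.
With 9 integers one could put 1 in each residue class and have no class reach 2.
The 10th integer pushes some class to 2, so 9·1 + 1 = 10.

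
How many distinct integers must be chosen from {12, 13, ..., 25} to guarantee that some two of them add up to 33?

10

Group the elements by complementary pair {x, 33−x}: {12,21}, {13,20}, {14,19}, …, giving 5 two-element pairs and 4 integers whose partner 33−x falls outside [12,25].
Treating each of those 9 groups as a pigeonhole, one can pick one integer per group — 9 integers — with no two summing to 33.
The 10th integer lands in an occupied pair, forcing a sum of 33.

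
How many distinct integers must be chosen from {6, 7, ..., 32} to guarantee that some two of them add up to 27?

20

Two chosen integers sum to 27 exactly when both halves of some pair {x, 27−x} with 6 ≤ x ≤ 27−x ≤ 21 are chosen — 8 such pairs.
The remaining 11 elements (those with no distinct partner in range) can never complete a 27-sum, so the worst case takes all of them and one from each pair: 11 + 8 = 19.
The 20th integer has to be the second member of some pair, so 19 + 1 = 20.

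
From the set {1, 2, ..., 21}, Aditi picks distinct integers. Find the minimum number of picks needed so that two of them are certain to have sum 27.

Group the elements by complementary pair {x, 27−x}: {6,21}, {7,20}, {8,19}, …, giving 8 two-element pairs and 5 integers whose partner 27−x falls outside [1,21].
Treating each of those 13 groups as a pigeonhole, one can pick one integer per group — 13 integers — with no two summing to 27.
The 14th integer lands in an occupied pair, forcing a sum of 27.

14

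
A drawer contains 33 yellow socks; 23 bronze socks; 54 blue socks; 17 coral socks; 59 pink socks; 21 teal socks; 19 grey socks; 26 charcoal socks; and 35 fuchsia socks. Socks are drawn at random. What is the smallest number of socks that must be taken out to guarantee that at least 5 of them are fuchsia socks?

257

In the worst case for collecting fuchsia socks, every non-fuchsia sock comes out first.
There are 33 + 23 + 54 + 17 + 59 + 21 + 19 + 26 = 252 non-fuchsia socks altogether.
After those, each further sock must be fuchsia, so 252 + 5 = 257 draws guarantee 5 fuchsia socks.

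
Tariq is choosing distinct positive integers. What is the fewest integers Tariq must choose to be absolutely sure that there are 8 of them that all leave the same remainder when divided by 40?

The 40 residue classes mod 40 are the pigeonholes.
With 280 integers one could put 7 in each residue class and have no class reach 8.
The 281st integer pushes some class to 8, so 40·7 + 1 = 281.

281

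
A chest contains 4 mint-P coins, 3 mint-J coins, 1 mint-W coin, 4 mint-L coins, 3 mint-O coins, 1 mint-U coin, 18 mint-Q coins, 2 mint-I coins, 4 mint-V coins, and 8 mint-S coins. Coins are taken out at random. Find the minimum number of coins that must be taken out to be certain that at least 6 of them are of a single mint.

33

By the pigeonhole principle, the 10 mints are the holes; the coins drawn are the pigeons.
To avoid 6 of any one mint, the worst case takes at most 5 of each mint, or every coin of a mint that has fewer than 5.
That gives 4 + 3 + 1 + 4 + 3 + 1 + 5 + 2 + 4 + 5 = 32 coins with no mint reaching 6.
The next coin forces some mint to 6, so 32 + 1 = 33.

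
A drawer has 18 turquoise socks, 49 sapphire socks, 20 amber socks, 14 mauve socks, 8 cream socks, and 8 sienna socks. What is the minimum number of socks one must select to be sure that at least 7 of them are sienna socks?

In the worst case for collecting sienna socks, every non-sienna sock comes out first.
There are 18 + 49 + 20 + 14 + 8 = 109 non-sienna socks altogether.
After those, each further sock must be sienna, so 109 + 7 = 116 draws guarantee 7 sienna socks.

116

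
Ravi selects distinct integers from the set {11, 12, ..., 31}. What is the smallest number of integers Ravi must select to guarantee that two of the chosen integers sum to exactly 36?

15

Two chosen integers sum to 36 exactly when both halves of some pair {x, 36−x} with 11 ≤ x ≤ 36−x ≤ 25 are chosen — 7 such pairs.
The remaining 7 elements (those with no distinct partner in range) can never complete a 36-sum, so the worst case takes all of them and one from each pair: 7 + 7 = 14.
By pigeonhole, the 15th integer has to be the second member of some pair, so 14 + 1 = 15.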